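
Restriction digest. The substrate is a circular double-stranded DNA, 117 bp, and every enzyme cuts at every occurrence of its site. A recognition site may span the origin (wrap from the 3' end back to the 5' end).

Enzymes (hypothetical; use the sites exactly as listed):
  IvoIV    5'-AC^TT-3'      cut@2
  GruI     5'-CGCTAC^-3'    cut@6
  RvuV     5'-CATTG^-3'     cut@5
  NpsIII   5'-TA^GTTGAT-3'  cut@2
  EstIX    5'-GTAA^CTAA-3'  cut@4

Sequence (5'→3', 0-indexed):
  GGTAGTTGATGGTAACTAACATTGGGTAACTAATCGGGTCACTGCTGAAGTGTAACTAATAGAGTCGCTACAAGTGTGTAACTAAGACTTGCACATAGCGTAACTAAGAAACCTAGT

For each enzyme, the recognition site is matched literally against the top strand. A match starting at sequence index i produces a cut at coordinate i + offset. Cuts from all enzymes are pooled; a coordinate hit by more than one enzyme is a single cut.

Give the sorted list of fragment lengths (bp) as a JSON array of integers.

[5,7,9,10,11,15,16,18,26]

Scan for sites:
  IvoIV (ACTT, off=2): starts [86] → cuts [88]
  GruI (CGCTAC, off=6): starts [65] → cuts [71]
  RvuV (CATTG, off=5): starts [19] → cuts [24]
  NpsIII (TAGTTGAT, off=2): starts [2] → cuts [4]
  EstIX (GTAACTAA, off=4): starts [11, 25, 51, 77, 99] → cuts [15, 29, 55, 81, 103]

Pooled cuts: [4, 15, 24, 29, 55, 71, 81, 88, 103]

Fragments:
  4→15: 11 bp
  15→24: 9 bp
  24→29: 5 bp
  29→55: 26 bp
  55→71: 16 bp
  71→81: 10 bp
  81→88: 7 bp
  88→103: 15 bp
  103→4 (wrap): 117-103+4 = 18 bp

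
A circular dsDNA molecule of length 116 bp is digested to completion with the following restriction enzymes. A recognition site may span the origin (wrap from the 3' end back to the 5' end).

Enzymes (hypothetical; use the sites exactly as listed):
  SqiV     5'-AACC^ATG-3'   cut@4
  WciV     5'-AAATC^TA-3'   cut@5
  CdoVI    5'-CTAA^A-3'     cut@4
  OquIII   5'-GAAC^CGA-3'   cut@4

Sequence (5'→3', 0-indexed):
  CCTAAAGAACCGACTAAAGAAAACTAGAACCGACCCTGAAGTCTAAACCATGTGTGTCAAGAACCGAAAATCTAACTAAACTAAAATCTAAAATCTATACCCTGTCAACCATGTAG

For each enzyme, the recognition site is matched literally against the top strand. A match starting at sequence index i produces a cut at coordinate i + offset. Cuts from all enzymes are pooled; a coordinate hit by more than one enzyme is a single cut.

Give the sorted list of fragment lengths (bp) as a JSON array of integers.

[3,3,4,4,5,5,7,7,8,11,13,15,15,16]

Scan for sites:
  SqiV AACCATG/4: at [45, 106] ⇒ [49, 110]
  WciV AAATCTA/5: at [67, 83, 90] ⇒ [72, 88, 95]
  CdoVI CTAAA/4: at [1, 13, 42, 75, 80, 87] ⇒ [5, 17, 46, 79, 84, 91]
  OquIII GAACCGA/4: at [6, 26, 60] ⇒ [10, 30, 64]

All cut coordinates (distinct, sorted): [5, 10, 17, 30, 46, 49, 64, 72, 79, 84, 88, 91, 95, 110]

Fragment lengths:
  5→10: 5 bp
  10→17: 7 bp
  17→30: 13 bp
  30→46: 16 bp
  46→49: 3 bp
  49→64: 15 bp
  64→72: 8 bp
  72→79: 7 bp
  79→84: 5 bp
  84→88: 4 bp
  88→91: 3 bp
  91→95: 4 bp
  95→110: 15 bp
  110→5 (wrap): 116-110+5 = 11 bp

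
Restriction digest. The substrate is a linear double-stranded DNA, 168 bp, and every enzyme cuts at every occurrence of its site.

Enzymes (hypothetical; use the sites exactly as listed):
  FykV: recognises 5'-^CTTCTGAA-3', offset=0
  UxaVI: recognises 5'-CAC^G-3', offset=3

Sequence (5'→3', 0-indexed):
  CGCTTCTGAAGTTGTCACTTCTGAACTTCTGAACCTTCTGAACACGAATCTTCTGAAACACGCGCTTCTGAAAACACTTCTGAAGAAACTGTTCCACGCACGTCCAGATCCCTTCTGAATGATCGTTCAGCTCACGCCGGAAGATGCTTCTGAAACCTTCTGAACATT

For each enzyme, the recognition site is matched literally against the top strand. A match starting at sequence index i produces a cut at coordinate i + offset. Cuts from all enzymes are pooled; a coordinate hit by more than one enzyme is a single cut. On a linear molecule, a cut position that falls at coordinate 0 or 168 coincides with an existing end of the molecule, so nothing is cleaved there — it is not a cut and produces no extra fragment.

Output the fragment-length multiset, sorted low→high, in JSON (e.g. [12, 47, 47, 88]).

[2,3,4,4,8,9,10,10,11,11,12,12,12,15,21,24]

Per-enzyme occurrences:
  FykV CTTCTGAA/0: at [2, 17, 25, 34, 49, 64, 76, 111, 146, 156] ⇒ [2, 17, 25, 34, 49, 64, 76, 111, 146, 156]
  UxaVI CACG/3: at [42, 58, 94, 98, 132] ⇒ [45, 61, 97, 101, 135]

Pooled cuts: [2, 17, 25, 34, 45, 49, 61, 64, 76, 97, 101, 111, 135, 146, 156]

Fragments:
  [0,2): 2 bp
  [2,17): 15 bp
  [17,25): 8 bp
  [25,34): 9 bp
  [34,45): 11 bp
  [45,49): 4 bp
  [49,61): 12 bp
  [61,64): 3 bp
  [64,76): 12 bp
  [76,97): 21 bp
  [97,101): 4 bp
  [101,111): 10 bp
  [111,135): 24 bp
  [135,146): 11 bp
  [146,156): 10 bp
  [156,168): 12 bp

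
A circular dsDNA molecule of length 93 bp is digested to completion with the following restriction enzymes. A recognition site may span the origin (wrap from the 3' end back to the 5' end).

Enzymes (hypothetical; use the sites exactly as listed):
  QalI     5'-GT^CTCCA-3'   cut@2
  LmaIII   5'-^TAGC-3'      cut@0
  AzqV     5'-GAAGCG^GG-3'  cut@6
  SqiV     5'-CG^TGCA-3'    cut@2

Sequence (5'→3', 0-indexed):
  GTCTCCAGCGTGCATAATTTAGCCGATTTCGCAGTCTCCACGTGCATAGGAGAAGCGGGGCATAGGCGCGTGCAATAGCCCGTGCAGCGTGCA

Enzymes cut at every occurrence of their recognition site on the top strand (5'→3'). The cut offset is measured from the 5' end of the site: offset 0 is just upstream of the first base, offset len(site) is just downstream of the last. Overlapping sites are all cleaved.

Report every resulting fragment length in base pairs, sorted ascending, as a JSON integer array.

[5,6,7,7,7,8,9,13,15,16]

Per-enzyme occurrences:
  QalI (GTCTCCA, off=2): starts [0, 33] → cuts [2, 35]
  LmaIII (TAGC, off=0): starts [19, 75] → cuts [19, 75]
  AzqV (GAAGCGGG, off=6): starts [51] → cuts [57]
  SqiV (CGTGCA, off=2): starts [8, 40, 68, 80, 87] → cuts [10, 42, 70, 82, 89]

All cut coordinates (distinct, sorted): [2, 10, 19, 35, 42, 57, 70, 75, 82, 89]

Fragment lengths:
  2→10: 8 bp
  10→19: 9 bp
  19→35: 16 bp
  35→42: 7 bp
  42→57: 15 bp
  57→70: 13 bp
  70→75: 5 bp
  75→82: 7 bp
  82→89: 7 bp
  89→2 (wrap): 93-89+2 = 6 bp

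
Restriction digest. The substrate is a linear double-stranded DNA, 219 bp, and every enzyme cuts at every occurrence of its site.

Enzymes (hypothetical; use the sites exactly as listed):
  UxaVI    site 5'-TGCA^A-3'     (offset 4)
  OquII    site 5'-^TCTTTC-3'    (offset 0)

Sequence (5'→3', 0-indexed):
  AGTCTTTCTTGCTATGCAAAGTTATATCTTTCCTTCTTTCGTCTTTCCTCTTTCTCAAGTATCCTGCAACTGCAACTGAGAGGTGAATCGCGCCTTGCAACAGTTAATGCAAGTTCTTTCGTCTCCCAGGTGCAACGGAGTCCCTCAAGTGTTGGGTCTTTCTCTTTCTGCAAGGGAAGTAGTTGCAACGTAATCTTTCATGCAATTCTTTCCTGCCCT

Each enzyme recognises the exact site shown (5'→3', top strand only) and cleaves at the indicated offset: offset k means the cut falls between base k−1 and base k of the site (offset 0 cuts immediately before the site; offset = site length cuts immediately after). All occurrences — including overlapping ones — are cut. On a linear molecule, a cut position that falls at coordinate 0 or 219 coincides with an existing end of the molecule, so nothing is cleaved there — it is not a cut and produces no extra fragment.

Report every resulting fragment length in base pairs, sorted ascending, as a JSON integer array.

Scan for sites:
  UxaVI (TGCAA, off=4): starts [14, 64, 70, 95, 107, 130, 168, 183, 200] → cuts [18, 68, 74, 99, 111, 134, 172, 187, 204]
  OquII (TCTTTC, off=0): starts [2, 26, 34, 41, 48, 114, 156, 162, 193, 206] → cuts [2, 26, 34, 41, 48, 114, 156, 162, 193, 206]

All cut coordinates (distinct, sorted): [2, 18, 26, 34, 41, 48, 68, 74, 99, 111, 114, 134, 156, 162, 172, 187, 193, 204, 206]

Fragment lengths:
  [0,2): 2 bp
  [2,18): 16 bp
  [18,26): 8 bp
  [26,34): 8 bp
  [34,41): 7 bp
  [41,48): 7 bp
  [48,68): 20 bp
  [68,74): 6 bp
  [74,99): 25 bp
  [99,111): 12 bp
  [111,114): 3 bp
  [114,134): 20 bp
  [134,156): 22 bp
  [156,162): 6 bp
  [162,172): 10 bp
  [172,187): 15 bp
  [187,193): 6 bp
  [193,204): 11 bp
  [204,206): 2 bp
  [206,219): 13 bp

[2,2,3,6,6,6,7,7,8,8,10,11,12,13,15,16,20,20,22,25]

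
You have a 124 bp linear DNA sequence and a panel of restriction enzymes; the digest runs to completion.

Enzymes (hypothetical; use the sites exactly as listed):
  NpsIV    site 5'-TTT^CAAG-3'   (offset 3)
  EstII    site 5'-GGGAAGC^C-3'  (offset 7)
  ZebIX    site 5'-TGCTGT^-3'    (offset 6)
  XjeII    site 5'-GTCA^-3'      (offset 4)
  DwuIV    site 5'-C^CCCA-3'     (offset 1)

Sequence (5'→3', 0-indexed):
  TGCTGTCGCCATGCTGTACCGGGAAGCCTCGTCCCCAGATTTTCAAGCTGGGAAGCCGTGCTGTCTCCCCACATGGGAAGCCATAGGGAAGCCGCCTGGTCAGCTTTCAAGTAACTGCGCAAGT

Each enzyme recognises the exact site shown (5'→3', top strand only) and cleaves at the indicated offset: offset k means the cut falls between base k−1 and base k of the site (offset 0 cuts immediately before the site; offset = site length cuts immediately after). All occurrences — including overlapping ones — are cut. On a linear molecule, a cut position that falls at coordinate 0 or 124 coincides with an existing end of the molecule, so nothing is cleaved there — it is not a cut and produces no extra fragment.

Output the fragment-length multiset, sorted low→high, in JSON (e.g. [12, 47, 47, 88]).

[3,5,6,6,8,10,10,10,11,11,13,14,17]

Site scan:
  NpsIV TTTCAAG/3: at [40, 104] ⇒ [43, 107]
  EstII GGGAAGCC/7: at [20, 49, 74, 85] ⇒ [27, 56, 81, 92]
  ZebIX TGCTGT/6: at [0, 11, 58] ⇒ [6, 17, 64]
  XjeII GTCA/4: at [98] ⇒ [102]
  DwuIV CCCCA/1: at [32, 66] ⇒ [33, 67]

Pooled cuts: [6, 17, 27, 33, 43, 56, 64, 67, 81, 92, 102, 107]

Fragment lengths:
  [0,6): 6 bp
  [6,17): 11 bp
  [17,27): 10 bp
  [27,33): 6 bp
  [33,43): 10 bp
  [43,56): 13 bp
  [56,64): 8 bp
  [64,67): 3 bp
  [67,81): 14 bp
  [81,92): 11 bp
  [92,102): 10 bp
  [102,107): 5 bp
  [107,124): 17 bp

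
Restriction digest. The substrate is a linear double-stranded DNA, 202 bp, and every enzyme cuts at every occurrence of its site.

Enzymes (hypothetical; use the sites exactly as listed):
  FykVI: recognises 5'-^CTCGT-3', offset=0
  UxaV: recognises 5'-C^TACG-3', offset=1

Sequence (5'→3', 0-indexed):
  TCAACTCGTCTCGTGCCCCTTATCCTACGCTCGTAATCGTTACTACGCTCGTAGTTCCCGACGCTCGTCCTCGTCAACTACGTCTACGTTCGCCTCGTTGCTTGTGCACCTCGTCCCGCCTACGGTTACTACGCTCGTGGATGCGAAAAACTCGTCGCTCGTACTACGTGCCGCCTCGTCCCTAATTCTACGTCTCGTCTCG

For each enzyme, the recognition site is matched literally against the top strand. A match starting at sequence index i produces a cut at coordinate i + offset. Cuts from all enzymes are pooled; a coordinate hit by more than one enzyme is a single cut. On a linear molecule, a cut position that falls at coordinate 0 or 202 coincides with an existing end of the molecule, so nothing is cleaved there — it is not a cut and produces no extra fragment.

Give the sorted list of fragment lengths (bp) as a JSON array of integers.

Site scan:
  FykVI (CTCGT, off=0): starts [4, 9, 29, 47, 63, 69, 93, 109, 133, 150, 157, 174, 193] → cuts [4, 9, 29, 47, 63, 69, 93, 109, 133, 150, 157, 174, 193]
  UxaV (CTACG, off=1): starts [24, 42, 77, 83, 119, 128, 163, 187] → cuts [25, 43, 78, 84, 120, 129, 164, 188]

All cut coordinates (distinct, sorted): [4, 9, 25, 29, 43, 47, 63, 69, 78, 84, 93, 109, 120, 129, 133, 150, 157, 164, 174, 188, 193]

Fragment lengths:
  [0,4): 4 bp
  [4,9): 5 bp
  [9,25): 16 bp
  [25,29): 4 bp
  [29,43): 14 bp
  [43,47): 4 bp
  [47,63): 16 bp
  [63,69): 6 bp
  [69,78): 9 bp
  [78,84): 6 bp
  [84,93): 9 bp
  [93,109): 16 bp
  [109,120): 11 bp
  [120,129): 9 bp
  [129,133): 4 bp
  [133,150): 17 bp
  [150,157): 7 bp
  [157,164): 7 bp
  [164,174): 10 bp
  [174,188): 14 bp
  [188,193): 5 bp
  [193,202): 9 bp

[4,4,4,4,5,5,6,6,7,7,9,9,9,9,10,11,14,14,16,16,16,17]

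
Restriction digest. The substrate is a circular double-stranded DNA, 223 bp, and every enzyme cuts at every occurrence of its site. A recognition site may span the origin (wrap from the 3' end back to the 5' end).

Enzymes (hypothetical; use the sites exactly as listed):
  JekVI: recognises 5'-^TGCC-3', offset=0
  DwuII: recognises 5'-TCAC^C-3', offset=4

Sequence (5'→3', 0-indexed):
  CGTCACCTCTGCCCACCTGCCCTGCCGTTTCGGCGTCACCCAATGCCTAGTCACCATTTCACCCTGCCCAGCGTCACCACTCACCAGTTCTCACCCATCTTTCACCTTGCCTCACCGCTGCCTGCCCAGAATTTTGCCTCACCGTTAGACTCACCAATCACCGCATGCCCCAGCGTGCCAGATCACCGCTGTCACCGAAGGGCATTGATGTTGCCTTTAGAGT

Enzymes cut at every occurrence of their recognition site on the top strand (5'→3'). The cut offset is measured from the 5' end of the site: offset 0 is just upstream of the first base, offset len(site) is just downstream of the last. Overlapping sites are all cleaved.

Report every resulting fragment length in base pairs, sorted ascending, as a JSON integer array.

Site scan:
  JekVI (TGCC, off=0): starts [9, 17, 22, 43, 64, 107, 118, 122, 134, 165, 175, 211] → cuts [9, 17, 22, 43, 64, 107, 118, 122, 134, 165, 175, 211]
  DwuII (TCACC, off=4): starts [2, 35, 50, 58, 73, 80, 90, 101, 111, 138, 150, 157, 182, 191] → cuts [6, 39, 54, 62, 77, 84, 94, 105, 115, 142, 154, 161, 186, 195]

Pooled cuts: [6, 9, 17, 22, 39, 43, 54, 62, 64, 77, 84, 94, 105, 107, 115, 118, 122, 134, 142, 154, 161, 165, 175, 186, 195, 211]

Fragments:
  6→9: 3 bp
  9→17: 8 bp
  17→22: 5 bp
  22→39: 17 bp
  39→43: 4 bp
  43→54: 11 bp
  54→62: 8 bp
  62→64: 2 bp
  64→77: 13 bp
  77→84: 7 bp
  84→94: 10 bp
  94→105: 11 bp
  105→107: 2 bp
  107→115: 8 bp
  115→118: 3 bp
  118→122: 4 bp
  122→134: 12 bp
  134→142: 8 bp
  142→154: 12 bp
  154→161: 7 bp
  161→165: 4 bp
  165→175: 10 bp
  175→186: 11 bp
  186→195: 9 bp
  195→211: 16 bp
  211→6 (wrap): 223-211+6 = 18 bp

[2,2,3,3,4,4,4,5,7,7,8,8,8,8,9,10,10,11,11,11,12,12,13,16,17,18]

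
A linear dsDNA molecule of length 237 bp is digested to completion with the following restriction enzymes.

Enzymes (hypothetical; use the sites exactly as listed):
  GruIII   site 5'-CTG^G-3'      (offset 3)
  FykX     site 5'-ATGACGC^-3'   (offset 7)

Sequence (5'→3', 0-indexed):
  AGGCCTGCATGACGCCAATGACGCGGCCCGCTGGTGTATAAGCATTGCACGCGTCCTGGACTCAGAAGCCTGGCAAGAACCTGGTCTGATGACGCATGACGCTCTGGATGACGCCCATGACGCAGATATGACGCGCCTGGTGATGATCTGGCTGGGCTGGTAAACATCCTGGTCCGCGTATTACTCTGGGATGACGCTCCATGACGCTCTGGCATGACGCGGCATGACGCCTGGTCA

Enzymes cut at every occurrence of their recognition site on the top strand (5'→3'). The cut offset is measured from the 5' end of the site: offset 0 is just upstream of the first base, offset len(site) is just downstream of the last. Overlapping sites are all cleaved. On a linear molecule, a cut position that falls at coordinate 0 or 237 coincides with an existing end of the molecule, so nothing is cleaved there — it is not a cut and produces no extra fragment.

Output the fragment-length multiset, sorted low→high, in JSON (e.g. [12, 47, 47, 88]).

Per-enzyme occurrences:
  GruIII (CTGG, off=3): starts [30, 55, 69, 80, 103, 136, 147, 151, 156, 168, 185, 208, 230] → cuts [33, 58, 72, 83, 106, 139, 150, 154, 159, 171, 188, 211, 233]
  FykX (ATGACGC, off=7): starts [8, 17, 88, 95, 107, 116, 127, 190, 200, 213, 223] → cuts [15, 24, 95, 102, 114, 123, 134, 197, 207, 220, 230]

All cut coordinates (distinct, sorted): [15, 24, 33, 58, 72, 83, 95, 102, 106, 114, 123, 134, 139, 150, 154, 159, 171, 188, 197, 207, 211, 220, 230, 233]

Fragments:
  [0,15): 15 bp
  [15,24): 9 bp
  [24,33): 9 bp
  [33,58): 25 bp
  [58,72): 14 bp
  [72,83): 11 bp
  [83,95): 12 bp
  [95,102): 7 bp
  [102,106): 4 bp
  [106,114): 8 bp
  [114,123): 9 bp
  [123,134): 11 bp
  [134,139): 5 bp
  [139,150): 11 bp
  [150,154): 4 bp
  [154,159): 5 bp
  [159,171): 12 bp
  [171,188): 17 bp
  [188,197): 9 bp
  [197,207): 10 bp
  [207,211): 4 bp
  [211,220): 9 bp
  [220,230): 10 bp
  [230,233): 3 bp
  [233,237): 4 bp

[3,4,4,4,4,5,5,7,8,9,9,9,9,9,10,10,11,11,11,12,12,14,15,17,25]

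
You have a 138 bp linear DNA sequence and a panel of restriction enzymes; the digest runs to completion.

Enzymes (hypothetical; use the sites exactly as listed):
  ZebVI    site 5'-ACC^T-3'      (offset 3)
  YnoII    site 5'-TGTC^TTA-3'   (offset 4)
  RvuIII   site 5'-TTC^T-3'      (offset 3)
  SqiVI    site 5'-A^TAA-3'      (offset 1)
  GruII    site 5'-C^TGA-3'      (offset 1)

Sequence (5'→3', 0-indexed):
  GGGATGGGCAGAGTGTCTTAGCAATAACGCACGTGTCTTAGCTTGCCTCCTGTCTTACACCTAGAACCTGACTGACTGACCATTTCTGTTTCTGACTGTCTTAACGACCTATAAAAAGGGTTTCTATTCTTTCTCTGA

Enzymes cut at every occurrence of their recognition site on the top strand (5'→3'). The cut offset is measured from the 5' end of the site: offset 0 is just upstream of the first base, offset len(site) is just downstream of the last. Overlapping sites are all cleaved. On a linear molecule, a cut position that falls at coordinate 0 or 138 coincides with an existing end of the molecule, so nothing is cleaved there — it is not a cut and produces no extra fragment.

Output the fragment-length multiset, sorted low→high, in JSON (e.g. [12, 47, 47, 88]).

Scan for sites:
  ZebVI (ACCT, off=3): starts [58, 65, 106] → cuts [61, 68, 109]
  YnoII (TGTCTTA, off=4): starts [13, 33, 50, 96] → cuts [17, 37, 54, 100]
  RvuIII (TTCT, off=3): starts [83, 89, 121, 126, 130] → cuts [86, 92, 124, 129, 133]
  SqiVI (ATAA, off=1): starts [23, 110] → cuts [24, 111]
  GruII (CTGA, off=1): starts [67, 71, 75, 91, 134] → cuts [68, 72, 76, 92, 135]

Pooled cuts: [17, 24, 37, 54, 61, 68, 72, 76, 86, 92, 100, 109, 111, 124, 129, 133, 135]

Fragment lengths:
  [0,17): 17 bp
  [17,24): 7 bp
  [24,37): 13 bp
  [37,54): 17 bp
  [54,61): 7 bp
  [61,68): 7 bp
  [68,72): 4 bp
  [72,76): 4 bp
  [76,86): 10 bp
  [86,92): 6 bp
  [92,100): 8 bp
  [100,109): 9 bp
  [109,111): 2 bp
  [111,124): 13 bp
  [124,129): 5 bp
  [129,133): 4 bp
  [133,135): 2 bp
  [135,138): 3 bp

[2,2,3,4,4,4,5,6,7,7,7,8,9,10,13,13,17,17]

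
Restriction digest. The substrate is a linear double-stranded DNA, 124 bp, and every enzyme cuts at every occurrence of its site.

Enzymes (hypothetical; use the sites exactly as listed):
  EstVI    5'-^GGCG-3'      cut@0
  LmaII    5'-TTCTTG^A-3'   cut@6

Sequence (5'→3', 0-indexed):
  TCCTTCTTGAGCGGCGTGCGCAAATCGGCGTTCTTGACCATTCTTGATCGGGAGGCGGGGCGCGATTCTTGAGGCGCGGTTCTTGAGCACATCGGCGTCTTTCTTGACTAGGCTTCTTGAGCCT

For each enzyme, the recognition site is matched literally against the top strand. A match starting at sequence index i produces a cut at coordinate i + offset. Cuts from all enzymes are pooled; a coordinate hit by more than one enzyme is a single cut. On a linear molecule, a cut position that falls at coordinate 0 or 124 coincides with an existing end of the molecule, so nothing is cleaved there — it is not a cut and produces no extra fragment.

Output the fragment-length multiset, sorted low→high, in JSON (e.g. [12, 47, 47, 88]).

[1,3,5,5,7,8,9,10,10,13,13,13,13,14]

Scan for sites:
  EstVI (GGCG, off=0): starts [12, 26, 53, 58, 72, 93] → cuts [12, 26, 53, 58, 72, 93]
  LmaII (TTCTTGA, off=6): starts [3, 30, 40, 65, 79, 100, 113] → cuts [9, 36, 46, 71, 85, 106, 119]

All cut coordinates (distinct, sorted): [9, 12, 26, 36, 46, 53, 58, 71, 72, 85, 93, 106, 119]

Fragments:
  [0,9): 9 bp
  [9,12): 3 bp
  [12,26): 14 bp
  [26,36): 10 bp
  [36,46): 10 bp
  [46,53): 7 bp
  [53,58): 5 bp
  [58,71): 13 bp
  [71,72): 1 bp
  [72,85): 13 bp
  [85,93): 8 bp
  [93,106): 13 bp
  [106,119): 13 bp
  [119,124): 5 bp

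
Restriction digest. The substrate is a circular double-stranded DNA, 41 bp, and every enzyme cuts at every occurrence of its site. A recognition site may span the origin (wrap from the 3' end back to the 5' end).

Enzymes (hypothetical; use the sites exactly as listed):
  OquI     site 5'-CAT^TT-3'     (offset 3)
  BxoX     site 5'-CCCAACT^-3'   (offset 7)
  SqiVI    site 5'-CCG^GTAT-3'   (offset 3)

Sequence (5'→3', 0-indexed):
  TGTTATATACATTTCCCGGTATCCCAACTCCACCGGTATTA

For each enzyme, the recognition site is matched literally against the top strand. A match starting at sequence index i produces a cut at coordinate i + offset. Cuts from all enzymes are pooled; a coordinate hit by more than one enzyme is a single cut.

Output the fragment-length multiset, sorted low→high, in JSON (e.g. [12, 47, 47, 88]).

Scan for sites:
  OquI CATTT/3: at [9] ⇒ [12]
  BxoX CCCAACT/7: at [22] ⇒ [29]
  SqiVI CCGGTAT/3: at [15, 32] ⇒ [18, 35]

Pooled cuts: [12, 18, 29, 35]

Fragments:
  12→18: 6 bp
  18→29: 11 bp
  29→35: 6 bp
  35→12 (wrap): 41-35+12 = 18 bp

[6,6,11,18]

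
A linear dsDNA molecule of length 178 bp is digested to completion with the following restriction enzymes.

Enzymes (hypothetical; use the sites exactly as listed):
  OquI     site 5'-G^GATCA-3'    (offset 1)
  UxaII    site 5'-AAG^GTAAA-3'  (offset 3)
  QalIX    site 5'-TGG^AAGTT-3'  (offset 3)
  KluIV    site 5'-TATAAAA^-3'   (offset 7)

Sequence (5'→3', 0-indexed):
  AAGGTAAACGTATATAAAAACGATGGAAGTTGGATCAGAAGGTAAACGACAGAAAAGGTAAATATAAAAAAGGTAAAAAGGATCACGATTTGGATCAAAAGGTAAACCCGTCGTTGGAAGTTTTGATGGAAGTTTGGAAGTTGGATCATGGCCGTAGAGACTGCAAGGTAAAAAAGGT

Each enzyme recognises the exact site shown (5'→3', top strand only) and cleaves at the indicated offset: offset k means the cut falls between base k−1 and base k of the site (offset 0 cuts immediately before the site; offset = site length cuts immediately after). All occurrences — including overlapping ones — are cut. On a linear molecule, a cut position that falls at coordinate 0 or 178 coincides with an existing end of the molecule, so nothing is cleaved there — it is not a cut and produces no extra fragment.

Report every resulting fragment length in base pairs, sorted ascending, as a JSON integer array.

[3,3,6,6,7,8,8,9,9,11,12,12,12,16,16,16,24]

Per-enzyme occurrences:
  OquI (GGATCA, off=1): starts [31, 79, 91, 142] → cuts [32, 80, 92, 143]
  UxaII (AAGGTAAA, off=3): starts [0, 38, 54, 69, 98, 164] → cuts [3, 41, 57, 72, 101, 167]
  QalIX (TGGAAGTT, off=3): starts [23, 114, 126, 134] → cuts [26, 117, 129, 137]
  KluIV (TATAAAA, off=7): starts [12, 62] → cuts [19, 69]

All cut coordinates (distinct, sorted): [3, 19, 26, 32, 41, 57, 69, 72, 80, 92, 101, 117, 129, 137, 143, 167]

Fragment lengths:
  [0,3): 3 bp
  [3,19): 16 bp
  [19,26): 7 bp
  [26,32): 6 bp
  [32,41): 9 bp
  [41,57): 16 bp
  [57,69): 12 bp
  [69,72): 3 bp
  [72,80): 8 bp
  [80,92): 12 bp
  [92,101): 9 bp
  [101,117): 16 bp
  [117,129): 12 bp
  [129,137): 8 bp
  [137,143): 6 bp
  [143,167): 24 bp
  [167,178): 11 bp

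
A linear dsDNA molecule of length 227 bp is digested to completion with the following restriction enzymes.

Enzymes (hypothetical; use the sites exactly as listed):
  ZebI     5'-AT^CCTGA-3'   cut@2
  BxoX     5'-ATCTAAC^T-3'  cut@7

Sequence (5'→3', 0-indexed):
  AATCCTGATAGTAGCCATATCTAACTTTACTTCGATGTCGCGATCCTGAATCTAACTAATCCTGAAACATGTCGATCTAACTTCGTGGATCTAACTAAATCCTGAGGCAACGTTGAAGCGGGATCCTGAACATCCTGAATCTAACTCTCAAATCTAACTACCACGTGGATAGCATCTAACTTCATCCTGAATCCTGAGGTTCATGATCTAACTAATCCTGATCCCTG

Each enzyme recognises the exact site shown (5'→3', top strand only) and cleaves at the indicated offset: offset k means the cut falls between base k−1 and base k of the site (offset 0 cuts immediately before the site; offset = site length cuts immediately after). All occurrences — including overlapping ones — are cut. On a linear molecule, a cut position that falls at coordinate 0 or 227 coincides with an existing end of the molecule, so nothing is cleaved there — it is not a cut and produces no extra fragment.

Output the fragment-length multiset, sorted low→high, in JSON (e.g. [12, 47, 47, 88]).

[3,4,4,5,5,7,9,11,12,12,13,14,19,20,21,22,22,24]

Scan for sites:
  ZebI ATCCTGA/2: at [1, 42, 58, 98, 122, 131, 183, 190, 214] ⇒ [3, 44, 60, 100, 124, 133, 185, 192, 216]
  BxoX ATCTAACT/7: at [18, 49, 74, 88, 138, 151, 173, 205] ⇒ [25, 56, 81, 95, 145, 158, 180, 212]

All cut coordinates (distinct, sorted): [3, 25, 44, 56, 60, 81, 95, 100, 124, 133, 145, 158, 180, 185, 192, 212, 216]

Fragment lengths:
  [0,3): 3 bp
  [3,25): 22 bp
  [25,44): 19 bp
  [44,56): 12 bp
  [56,60): 4 bp
  [60,81): 21 bp
  [81,95): 14 bp
  [95,100): 5 bp
  [100,124): 24 bp
  [124,133): 9 bp
  [133,145): 12 bp
  [145,158): 13 bp
  [158,180): 22 bp
  [180,185): 5 bp
  [185,192): 7 bp
  [192,212): 20 bp
  [212,216): 4 bp
  [216,227): 11 bp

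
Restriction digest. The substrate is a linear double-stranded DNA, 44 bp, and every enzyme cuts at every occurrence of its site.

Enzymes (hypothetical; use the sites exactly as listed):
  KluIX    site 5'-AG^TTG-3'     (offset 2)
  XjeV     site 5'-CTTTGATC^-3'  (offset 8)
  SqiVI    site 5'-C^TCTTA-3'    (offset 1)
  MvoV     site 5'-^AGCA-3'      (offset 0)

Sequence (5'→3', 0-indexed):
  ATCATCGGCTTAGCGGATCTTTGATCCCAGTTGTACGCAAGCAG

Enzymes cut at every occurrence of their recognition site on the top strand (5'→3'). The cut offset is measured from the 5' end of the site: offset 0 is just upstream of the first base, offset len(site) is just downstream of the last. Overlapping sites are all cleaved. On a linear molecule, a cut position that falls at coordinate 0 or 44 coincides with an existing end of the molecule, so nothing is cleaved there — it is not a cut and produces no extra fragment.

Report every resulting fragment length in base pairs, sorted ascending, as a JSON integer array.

Scan for sites:
  KluIX (AGTTG, off=2): starts [28] → cuts [30]
  XjeV (CTTTGATC, off=8): starts [18] → cuts [26]
  SqiVI (CTCTTA, off=1): no sites
  MvoV (AGCA, off=0): starts [39] → cuts [39]

All cut coordinates (distinct, sorted): [26, 30, 39]

Fragments:
  [0,26): 26 bp
  [26,30): 4 bp
  [30,39): 9 bp
  [39,44): 5 bp

[4,5,9,26]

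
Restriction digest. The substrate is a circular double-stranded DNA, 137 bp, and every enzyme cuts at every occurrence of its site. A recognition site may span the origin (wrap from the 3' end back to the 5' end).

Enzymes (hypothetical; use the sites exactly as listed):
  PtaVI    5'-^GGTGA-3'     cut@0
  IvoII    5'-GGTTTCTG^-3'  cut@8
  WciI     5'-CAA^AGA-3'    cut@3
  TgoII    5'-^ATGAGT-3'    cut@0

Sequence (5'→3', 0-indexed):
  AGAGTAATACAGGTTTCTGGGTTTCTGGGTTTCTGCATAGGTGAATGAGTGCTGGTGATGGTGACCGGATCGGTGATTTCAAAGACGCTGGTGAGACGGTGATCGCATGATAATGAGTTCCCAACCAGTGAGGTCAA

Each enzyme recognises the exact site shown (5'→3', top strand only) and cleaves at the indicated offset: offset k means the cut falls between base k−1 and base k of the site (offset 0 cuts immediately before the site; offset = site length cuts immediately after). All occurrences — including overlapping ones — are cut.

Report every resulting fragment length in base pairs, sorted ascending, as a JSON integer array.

Site scan:
  PtaVI GGTGA/0: at [39, 53, 59, 71, 89, 97] ⇒ [39, 53, 59, 71, 89, 97]
  IvoII GGTTTCTG/8: at [11, 19, 27] ⇒ [19, 27, 35]
  WciI CAAAGA/3: at [79, 134] ⇒ [0, 82]
  TgoII ATGAGT/0: at [44, 112] ⇒ [44, 112]

Pooled cuts: [0, 19, 27, 35, 39, 44, 53, 59, 71, 82, 89, 97, 112]

Fragment lengths:
  0→19: 19 bp
  19→27: 8 bp
  27→35: 8 bp
  35→39: 4 bp
  39→44: 5 bp
  44→53: 9 bp
  53→59: 6 bp
  59→71: 12 bp
  71→82: 11 bp
  82→89: 7 bp
  89→97: 8 bp
  97→112: 15 bp
  112→0 (wrap): 137-112+0 = 25 bp

[4,5,6,7,8,8,8,9,11,12,15,19,25]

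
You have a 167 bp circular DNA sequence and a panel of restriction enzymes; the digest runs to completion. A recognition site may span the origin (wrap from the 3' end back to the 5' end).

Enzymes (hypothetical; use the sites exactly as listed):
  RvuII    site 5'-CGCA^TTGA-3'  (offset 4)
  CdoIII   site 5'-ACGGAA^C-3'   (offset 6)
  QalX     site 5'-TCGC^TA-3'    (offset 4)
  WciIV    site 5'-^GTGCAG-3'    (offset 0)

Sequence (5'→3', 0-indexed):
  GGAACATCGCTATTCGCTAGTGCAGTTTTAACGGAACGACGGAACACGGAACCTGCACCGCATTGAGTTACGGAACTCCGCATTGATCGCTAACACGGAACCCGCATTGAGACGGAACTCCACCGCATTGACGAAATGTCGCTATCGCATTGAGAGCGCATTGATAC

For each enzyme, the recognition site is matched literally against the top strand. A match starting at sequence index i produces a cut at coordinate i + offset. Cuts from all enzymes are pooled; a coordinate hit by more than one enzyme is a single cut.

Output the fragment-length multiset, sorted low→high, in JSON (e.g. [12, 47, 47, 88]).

Scan for sites:
  RvuII CGCATTGA/4: at [58, 78, 102, 123, 145, 156] ⇒ [62, 82, 106, 127, 149, 160]
  CdoIII ACGGAAC/6: at [30, 38, 45, 69, 94, 111, 165] ⇒ [4, 36, 44, 51, 75, 100, 117]
  QalX TCGCTA/4: at [6, 13, 86, 138] ⇒ [10, 17, 90, 142]
  WciIV GTGCAG/0: at [19] ⇒ [19]

All cut coordinates (distinct, sorted): [4, 10, 17, 19, 36, 44, 51, 62, 75, 82, 90, 100, 106, 117, 127, 142, 149, 160]

Fragment lengths:
  4→10: 6 bp
  10→17: 7 bp
  17→19: 2 bp
  19→36: 17 bp
  36→44: 8 bp
  44→51: 7 bp
  51→62: 11 bp
  62→75: 13 bp
  75→82: 7 bp
  82→90: 8 bp
  90→100: 10 bp
  100→106: 6 bp
  106→117: 11 bp
  117→127: 10 bp
  127→142: 15 bp
  142→149: 7 bp
  149→160: 11 bp
  160→4 (wrap): 167-160+4 = 11 bp

[2,6,6,7,7,7,7,8,8,10,10,11,11,11,11,13,15,17]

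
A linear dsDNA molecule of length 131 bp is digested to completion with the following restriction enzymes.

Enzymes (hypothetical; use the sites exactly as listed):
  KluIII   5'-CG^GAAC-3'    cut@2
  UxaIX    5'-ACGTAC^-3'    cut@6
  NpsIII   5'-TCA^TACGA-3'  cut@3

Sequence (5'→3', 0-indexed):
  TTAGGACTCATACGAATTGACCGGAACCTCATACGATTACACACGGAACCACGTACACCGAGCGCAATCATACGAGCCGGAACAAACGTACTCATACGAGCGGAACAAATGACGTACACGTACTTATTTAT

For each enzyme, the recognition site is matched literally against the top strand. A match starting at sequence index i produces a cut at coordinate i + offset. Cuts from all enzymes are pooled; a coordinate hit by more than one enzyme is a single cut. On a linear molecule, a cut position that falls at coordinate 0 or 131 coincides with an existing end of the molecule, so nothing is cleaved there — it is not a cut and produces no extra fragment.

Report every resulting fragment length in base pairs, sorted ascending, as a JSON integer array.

Site scan:
  KluIII (CGGAAC, off=2): starts [21, 43, 77, 100] → cuts [23, 45, 79, 102]
  UxaIX (ACGTAC, off=6): starts [50, 85, 111, 117] → cuts [56, 91, 117, 123]
  NpsIII (TCATACGA, off=3): starts [7, 28, 67, 91] → cuts [10, 31, 70, 94]

All cut coordinates (distinct, sorted): [10, 23, 31, 45, 56, 70, 79, 91, 94, 102, 117, 123]

Fragments:
  [0,10): 10 bp
  [10,23): 13 bp
  [23,31): 8 bp
  [31,45): 14 bp
  [45,56): 11 bp
  [56,70): 14 bp
  [70,79): 9 bp
  [79,91): 12 bp
  [91,94): 3 bp
  [94,102): 8 bp
  [102,117): 15 bp
  [117,123): 6 bp
  [123,131): 8 bp

[3,6,8,8,8,9,10,11,12,13,14,14,15]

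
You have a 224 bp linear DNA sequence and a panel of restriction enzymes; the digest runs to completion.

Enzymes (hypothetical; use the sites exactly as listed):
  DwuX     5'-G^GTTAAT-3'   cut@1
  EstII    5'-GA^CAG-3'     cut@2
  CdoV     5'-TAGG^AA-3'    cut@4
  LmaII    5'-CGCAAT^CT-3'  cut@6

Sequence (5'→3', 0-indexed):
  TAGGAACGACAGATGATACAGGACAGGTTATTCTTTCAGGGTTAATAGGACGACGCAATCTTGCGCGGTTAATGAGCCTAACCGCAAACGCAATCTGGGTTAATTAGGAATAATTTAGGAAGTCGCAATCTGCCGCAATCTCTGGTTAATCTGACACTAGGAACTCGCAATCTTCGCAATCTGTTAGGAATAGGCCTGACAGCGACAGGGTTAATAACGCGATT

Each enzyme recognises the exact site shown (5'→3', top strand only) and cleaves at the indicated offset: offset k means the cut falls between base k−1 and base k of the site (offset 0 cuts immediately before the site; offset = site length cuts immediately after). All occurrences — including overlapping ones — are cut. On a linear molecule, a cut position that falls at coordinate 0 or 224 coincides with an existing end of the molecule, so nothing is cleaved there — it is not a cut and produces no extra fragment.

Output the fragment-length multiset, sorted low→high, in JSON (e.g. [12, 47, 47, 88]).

[4,4,4,5,5,6,8,8,9,10,10,10,10,11,11,14,15,17,17,19,27]

Per-enzyme occurrences:
  DwuX (GGTTAAT, off=1): starts [39, 66, 97, 143, 208] → cuts [40, 67, 98, 144, 209]
  EstII (GACAG, off=2): starts [7, 21, 197, 203] → cuts [9, 23, 199, 205]
  CdoV (TAGGAA, off=4): starts [0, 104, 115, 157, 184] → cuts [4, 108, 119, 161, 188]
  LmaII (CGCAATCT, off=6): starts [53, 88, 123, 133, 165, 174] → cuts [59, 94, 129, 139, 171, 180]

Pooled cuts: [4, 9, 23, 40, 59, 67, 94, 98, 108, 119, 129, 139, 144, 161, 171, 180, 188, 199, 205, 209]

Fragments:
  [0,4): 4 bp
  [4,9): 5 bp
  [9,23): 14 bp
  [23,40): 17 bp
  [40,59): 19 bp
  [59,67): 8 bp
  [67,94): 27 bp
  [94,98): 4 bp
  [98,108): 10 bp
  [108,119): 11 bp
  [119,129): 10 bp
  [129,139): 10 bp
  [139,144): 5 bp
  [144,161): 17 bp
  [161,171): 10 bp
  [171,180): 9 bp
  [180,188): 8 bp
  [188,199): 11 bp
  [199,205): 6 bp
  [205,209): 4 bp
  [209,224): 15 bp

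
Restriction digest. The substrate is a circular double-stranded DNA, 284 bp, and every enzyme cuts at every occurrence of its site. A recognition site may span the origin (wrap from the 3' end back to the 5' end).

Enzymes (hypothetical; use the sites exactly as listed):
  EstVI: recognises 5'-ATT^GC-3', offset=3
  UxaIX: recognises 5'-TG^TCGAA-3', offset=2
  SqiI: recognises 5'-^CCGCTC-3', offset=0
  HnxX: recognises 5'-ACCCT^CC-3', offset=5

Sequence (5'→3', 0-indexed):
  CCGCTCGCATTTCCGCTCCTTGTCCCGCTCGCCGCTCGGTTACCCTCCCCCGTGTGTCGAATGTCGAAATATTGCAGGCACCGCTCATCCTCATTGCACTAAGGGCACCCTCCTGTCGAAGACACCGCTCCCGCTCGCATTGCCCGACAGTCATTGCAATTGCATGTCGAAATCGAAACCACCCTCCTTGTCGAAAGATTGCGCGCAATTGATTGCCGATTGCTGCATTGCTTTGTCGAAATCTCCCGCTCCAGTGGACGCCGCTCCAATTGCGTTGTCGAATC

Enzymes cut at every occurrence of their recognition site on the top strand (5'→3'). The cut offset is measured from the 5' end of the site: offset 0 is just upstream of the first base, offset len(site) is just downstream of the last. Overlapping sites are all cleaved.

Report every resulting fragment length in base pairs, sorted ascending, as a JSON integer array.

[4,5,5,6,6,6,6,7,7,7,7,7,8,9,10,10,10,10,11,11,12,12,14,14,15,15,15,16,19]

Per-enzyme occurrences:
  EstVI ATTGC/3: at [70, 92, 138, 152, 158, 197, 211, 218, 226, 268] ⇒ [73, 95, 141, 155, 161, 200, 214, 221, 229, 271]
  UxaIX TGTCGAA/2: at [54, 61, 113, 164, 188, 233, 275] ⇒ [56, 63, 115, 166, 190, 235, 277]
  SqiI CCGCTC/0: at [0, 12, 24, 31, 80, 124, 130, 245, 260] ⇒ [0, 12, 24, 31, 80, 124, 130, 245, 260]
  HnxX ACCCTCC/5: at [41, 106, 180] ⇒ [46, 111, 185]

All cut coordinates (distinct, sorted): [0, 12, 24, 31, 46, 56, 63, 73, 80, 95, 111, 115, 124, 130, 141, 155, 161, 166, 185, 190, 200, 214, 221, 229, 235, 245, 260, 271, 277]

Fragment lengths:
  0→12: 12 bp
  12→24: 12 bp
  24→31: 7 bp
  31→46: 15 bp
  46→56: 10 bp
  56→63: 7 bp
  63→73: 10 bp
  73→80: 7 bp
  80→95: 15 bp
  95→111: 16 bp
  111→115: 4 bp
  115→124: 9 bp
  124→130: 6 bp
  130→141: 11 bp
  141→155: 14 bp
  155→161: 6 bp
  161→166: 5 bp
  166→185: 19 bp
  185→190: 5 bp
  190→200: 10 bp
  200→214: 14 bp
  214→221: 7 bp
  221→229: 8 bp
  229→235: 6 bp
  235→245: 10 bp
  245→260: 15 bp
  260→271: 11 bp
  271→277: 6 bp
  277→0 (wrap): 284-277+0 = 7 bp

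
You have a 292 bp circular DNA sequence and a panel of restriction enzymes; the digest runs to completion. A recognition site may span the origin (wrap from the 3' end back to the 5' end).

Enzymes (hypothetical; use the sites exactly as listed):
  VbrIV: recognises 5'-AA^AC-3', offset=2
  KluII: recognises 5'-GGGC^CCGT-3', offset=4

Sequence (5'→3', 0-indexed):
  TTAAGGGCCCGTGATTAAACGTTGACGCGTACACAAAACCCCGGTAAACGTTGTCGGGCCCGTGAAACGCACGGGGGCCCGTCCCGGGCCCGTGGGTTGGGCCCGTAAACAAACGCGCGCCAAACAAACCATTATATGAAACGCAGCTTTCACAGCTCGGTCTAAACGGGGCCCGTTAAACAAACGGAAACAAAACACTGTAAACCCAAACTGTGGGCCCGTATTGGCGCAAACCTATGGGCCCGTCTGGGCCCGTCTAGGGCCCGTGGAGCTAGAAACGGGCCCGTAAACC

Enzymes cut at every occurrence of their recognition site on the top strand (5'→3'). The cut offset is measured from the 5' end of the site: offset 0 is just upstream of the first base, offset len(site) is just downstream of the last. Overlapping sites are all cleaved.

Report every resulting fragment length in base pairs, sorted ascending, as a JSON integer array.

Scan for sites:
  VbrIV AAAC/2: at [16, 35, 45, 64, 106, 110, 121, 125, 138, 163, 177, 181, 187, 192, 201, 207, 230, 275, 287] ⇒ [18, 37, 47, 66, 108, 112, 123, 127, 140, 165, 179, 183, 189, 194, 203, 209, 232, 277, 289]
  KluII GGGCCCGT/4: at [4, 55, 74, 85, 98, 168, 214, 238, 248, 259, 279] ⇒ [8, 59, 78, 89, 102, 172, 218, 242, 252, 263, 283]

All cut coordinates (distinct, sorted): [8, 18, 37, 47, 59, 66, 78, 89, 102, 108, 112, 123, 127, 140, 165, 172, 179, 183, 189, 194, 203, 209, 218, 232, 242, 252, 263, 277, 283, 289]

Fragments:
  8→18: 10 bp
  18→37: 19 bp
  37→47: 10 bp
  47→59: 12 bp
  59→66: 7 bp
  66→78: 12 bp
  78→89: 11 bp
  89→102: 13 bp
  102→108: 6 bp
  108→112: 4 bp
  112→123: 11 bp
  123→127: 4 bp
  127→140: 13 bp
  140→165: 25 bp
  165→172: 7 bp
  172→179: 7 bp
  179→183: 4 bp
  183→189: 6 bp
  189→194: 5 bp
  194→203: 9 bp
  203→209: 6 bp
  209→218: 9 bp
  218→232: 14 bp
  232→242: 10 bp
  242→252: 10 bp
  252→263: 11 bp
  263→277: 14 bp
  277→283: 6 bp
  283→289: 6 bp
  289→8 (wrap): 292-289+8 = 11 bp

[4,4,4,5,6,6,6,6,6,7,7,7,9,9,10,10,10,10,11,11,11,11,12,12,13,13,14,14,19,25]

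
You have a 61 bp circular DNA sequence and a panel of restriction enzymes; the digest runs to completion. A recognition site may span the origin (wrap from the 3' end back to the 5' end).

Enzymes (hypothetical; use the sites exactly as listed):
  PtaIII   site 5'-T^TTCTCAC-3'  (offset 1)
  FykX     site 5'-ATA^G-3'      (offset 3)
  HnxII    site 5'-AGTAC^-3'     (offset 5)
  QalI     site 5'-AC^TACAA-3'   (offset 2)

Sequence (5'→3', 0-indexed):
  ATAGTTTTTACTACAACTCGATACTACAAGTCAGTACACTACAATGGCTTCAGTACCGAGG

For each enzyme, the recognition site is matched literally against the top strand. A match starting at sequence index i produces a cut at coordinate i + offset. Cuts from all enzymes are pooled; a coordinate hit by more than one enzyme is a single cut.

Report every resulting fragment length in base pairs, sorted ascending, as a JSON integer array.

Site scan:
  PtaIII (TTTCTCAC, off=1): no sites
  FykX ATAG/3: at [0] ⇒ [3]
  HnxII AGTAC/5: at [32, 51] ⇒ [37, 56]
  QalI ACTACAA/2: at [9, 22, 37] ⇒ [11, 24, 39]

All cut coordinates (distinct, sorted): [3, 11, 24, 37, 39, 56]

Fragment lengths:
  3→11: 8 bp
  11→24: 13 bp
  24→37: 13 bp
  37→39: 2 bp
  39→56: 17 bp
  56→3 (wrap): 61-56+3 = 8 bp

[2,8,8,13,13,17]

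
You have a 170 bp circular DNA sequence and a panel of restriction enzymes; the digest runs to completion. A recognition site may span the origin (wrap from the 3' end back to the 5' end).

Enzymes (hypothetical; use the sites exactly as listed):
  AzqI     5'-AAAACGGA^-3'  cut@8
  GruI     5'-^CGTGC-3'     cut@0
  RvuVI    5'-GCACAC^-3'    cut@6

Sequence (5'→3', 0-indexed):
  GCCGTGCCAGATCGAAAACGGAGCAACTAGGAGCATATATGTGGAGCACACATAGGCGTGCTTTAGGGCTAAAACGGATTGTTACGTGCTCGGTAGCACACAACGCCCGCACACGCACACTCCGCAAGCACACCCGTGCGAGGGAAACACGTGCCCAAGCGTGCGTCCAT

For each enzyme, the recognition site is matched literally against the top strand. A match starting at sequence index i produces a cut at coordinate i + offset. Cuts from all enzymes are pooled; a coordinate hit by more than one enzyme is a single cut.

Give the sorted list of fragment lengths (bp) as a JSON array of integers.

[1,5,6,6,10,13,13,13,15,17,20,22,29]

Site scan:
  AzqI AAAACGGA/8: at [14, 70] ⇒ [22, 78]
  GruI CGTGC/0: at [2, 56, 84, 134, 149, 159] ⇒ [2, 56, 84, 134, 149, 159]
  RvuVI GCACAC/6: at [45, 95, 108, 114, 127] ⇒ [51, 101, 114, 120, 133]

Pooled cuts: [2, 22, 51, 56, 78, 84, 101, 114, 120, 133, 134, 149, 159]

Fragments:
  2→22: 20 bp
  22→51: 29 bp
  51→56: 5 bp
  56→78: 22 bp
  78→84: 6 bp
  84→101: 17 bp
  101→114: 13 bp
  114→120: 6 bp
  120→133: 13 bp
  133→134: 1 bp
  134→149: 15 bp
  149→159: 10 bp
  159→2 (wrap): 170-159+2 = 13 bp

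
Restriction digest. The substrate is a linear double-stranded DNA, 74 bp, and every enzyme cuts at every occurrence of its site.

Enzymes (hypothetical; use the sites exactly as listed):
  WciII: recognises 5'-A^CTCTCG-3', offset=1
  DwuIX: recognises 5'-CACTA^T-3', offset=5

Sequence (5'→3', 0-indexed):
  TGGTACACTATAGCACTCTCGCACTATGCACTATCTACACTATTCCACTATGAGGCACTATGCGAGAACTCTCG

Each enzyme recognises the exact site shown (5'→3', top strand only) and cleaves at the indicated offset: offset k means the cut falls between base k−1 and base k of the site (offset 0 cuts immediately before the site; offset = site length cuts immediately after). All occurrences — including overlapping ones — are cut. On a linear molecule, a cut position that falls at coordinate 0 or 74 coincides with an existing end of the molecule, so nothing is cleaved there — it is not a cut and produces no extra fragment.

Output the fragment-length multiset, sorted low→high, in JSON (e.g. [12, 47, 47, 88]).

Scan for sites:
  WciII ACTCTCG/1: at [14, 67] ⇒ [15, 68]
  DwuIX CACTAT/5: at [5, 21, 28, 37, 45, 55] ⇒ [10, 26, 33, 42, 50, 60]

All cut coordinates (distinct, sorted): [10, 15, 26, 33, 42, 50, 60, 68]

Fragments:
  [0,10): 10 bp
  [10,15): 5 bp
  [15,26): 11 bp
  [26,33): 7 bp
  [33,42): 9 bp
  [42,50): 8 bp
  [50,60): 10 bp
  [60,68): 8 bp
  [68,74): 6 bp

[5,6,7,8,8,9,10,10,11]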